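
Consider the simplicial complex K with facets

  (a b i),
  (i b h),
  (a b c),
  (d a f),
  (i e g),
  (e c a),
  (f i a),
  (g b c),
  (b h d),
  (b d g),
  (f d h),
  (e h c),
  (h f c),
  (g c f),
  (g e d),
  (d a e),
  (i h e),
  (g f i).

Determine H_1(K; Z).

We work with the vertex ordering a < b < c < d < e < f < g < h < i. The simplices of K, each written with vertices in increasing order, are:

  0-simplices (9): a, b, c, d, e, f, g, h, i
  1-simplices (27): ab, ac, ad, ae, af, ai, bc, bd, bg, bh, bi, ce, cf, cg, ch, de, df, dg, dh, eg, eh, ei, fg, fh, fi, gi, hi
  2-simplices (18): abc, abi, ace, ade, adf, afi, bcg, bdg, bdh, bhi, ceh, cfg, cfh, deg, dfh, egi, ehi, fgi

Hence C_0 ≅ Z^9, C_1 ≅ Z^27, C_2 ≅ Z^18.

The boundary map ∂_1: C_1 → C_0 maps an edge to its endpoints' difference, ∂[p,q] = q − p. For instance
  ∂cg = g − c.
This gives a 9×27 integer matrix of rank 8; reducing to Smith normal form yields diagonal entries (1,1,1,1,1,1,1,1).

Boundary ∂_2: C_2 → C_1 maps a triangle to the signed sum of its edges. For instance
  ∂ceh = eh − ch + ce,
  ∂abc = bc − ac + ab.
The 27×18 boundary matrix has rank 17 and Smith normal form diag(1,1,1,1,1,1,1,1,1,1,1,1,1,1,1,1,1).

Computing H_k = (kernel of ∂_k) / (image of ∂_{k+1}):

  H_1: rank ker ∂_1 − rank ∂_2 = (27 − 8) − 17 = 2, and the invariant factors of ∂_2 are all 1, so H_1 = Z^2.

(K is a triangulation of the torus T^2.)

H_1 = Z^2.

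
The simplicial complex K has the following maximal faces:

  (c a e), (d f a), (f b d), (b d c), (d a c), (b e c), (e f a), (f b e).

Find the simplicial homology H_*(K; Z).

K has 6 vertices, 12 edges, 8 triangles.
rank ∂_0 = 0, rank ∂_1 = 5 ⇒ b_0 = 6 − 0 − 5 = 1; all invariant factors of ∂_1 are 1 so no torsion. So H_0 ≅ Z.
rank ∂_1 = 5, rank ∂_2 = 7 ⇒ b_1 = 12 − 5 − 7 = 0; all invariant factors of ∂_2 are 1 so no torsion. So H_1 ≅ 0.
rank ∂_2 = 7, rank ∂_3 = 0 ⇒ b_2 = 8 − 7 − 0 = 1. So H_2 ≅ Z.

H_0 ≅ Z,  H_1 = 0,  H_2 ≅ Z.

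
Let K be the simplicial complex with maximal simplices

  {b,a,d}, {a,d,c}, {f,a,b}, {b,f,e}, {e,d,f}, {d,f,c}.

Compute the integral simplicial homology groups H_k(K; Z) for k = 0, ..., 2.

We work with the vertex ordering a < b < c < d < e < f. The simplices of K, each written with vertices in increasing order, are:

  0-simplices (6): a, b, c, d, e, f
  1-simplices (12): ab, ac, ad, af, bd, be, bf, cd, cf, de, df, ef
  2-simplices (6): abd, abf, acd, bef, cdf, def

Hence C_0 ≅ Z^6, C_1 ≅ Z^12, C_2 ≅ Z^6.

The boundary map ∂_1: C_1 → C_0 is given by ∂[p,q] = [q] − [p]. For instance
  ∂cf = f − c.
The resulting 6×12 matrix has rank 5, and its Smith normal form has invariant factors (1,1,1,1,1).

∂_2: C_2 → C_1 acts by ∂[p,q,r] = [q,r] − [p,r] + [p,q]. For instance
  ∂cdf = df − cf + cd,
  ∂abf = bf − af + ab.
This gives a 12×6 integer matrix of rank 6; reducing to Smith normal form yields diagonal entries (1,1,1,1,1,1).

Now H_k = ker ∂_k / im ∂_{k+1}, so:

  H_0: rank C_0 − rank ∂_1 = 6 − 5 = 1, and the invariant factors of ∂_1 are all 1, so H_0 ≅ Z.
  H_1: rank ker ∂_1 − rank ∂_2 = (12 − 5) − 6 = 1, and the invariant factors of ∂_2 are all 1, so H_1 ≅ Z.
  H_2: rank ker ∂_2 − rank ∂_3 = (6 − 6) − 0 = 0, and there is no ∂_3, so H_2 ≅ 0.

(K is a triangulation of the cylinder S^1 x I.)

H_0 = Z,  H_1 = Z,  H_2 = 0.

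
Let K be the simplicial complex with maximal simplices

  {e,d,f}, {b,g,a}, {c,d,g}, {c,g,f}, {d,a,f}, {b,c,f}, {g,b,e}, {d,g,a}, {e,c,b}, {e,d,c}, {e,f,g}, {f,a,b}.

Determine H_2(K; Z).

Order the vertices as a < b < c < d < e < f < g. Listing each simplex with vertices in this order, K has dimension 2 with simplices:

  0-simplices (7): a, b, c, d, e, f, g
  1-simplices (18): ab, ad, af, ag, bc, be, bf, bg, cd, ce, cf, cg, de, df, dg, ef, eg, fg
  2-simplices (12): abf, abg, adf, adg, bce, bcf, beg, cde, cdg, cfg, def, efg

giving chain groups C_0 ≅ Z^7, C_1 ≅ Z^18, C_2 ≅ Z^12.

∂_1: C_1 → C_0 is given by ∂[p,q] = [q] − [p]. For instance
  ∂bf = f − b.
The 7×18 boundary matrix has rank 6 and Smith normal form diag(1,1,1,1,1,1).

Boundary ∂_2: C_2 → C_1 maps a triangle to the signed sum of its edges. For instance
  ∂bce = ce − be + bc,
  ∂abg = bg − ag + ab.
The resulting 18×12 matrix has rank 12, and its Smith normal form has invariant factors (1,1,1,1,1,1,1,1,1,1,1,2).

Computing H_k = (kernel of ∂_k) / (image of ∂_{k+1}):

  H_2: rank ker ∂_2 − rank ∂_3 = (12 − 12) − 0 = 0, and there is no ∂_3, so H_2 = 0.

H_2 ≅ 0.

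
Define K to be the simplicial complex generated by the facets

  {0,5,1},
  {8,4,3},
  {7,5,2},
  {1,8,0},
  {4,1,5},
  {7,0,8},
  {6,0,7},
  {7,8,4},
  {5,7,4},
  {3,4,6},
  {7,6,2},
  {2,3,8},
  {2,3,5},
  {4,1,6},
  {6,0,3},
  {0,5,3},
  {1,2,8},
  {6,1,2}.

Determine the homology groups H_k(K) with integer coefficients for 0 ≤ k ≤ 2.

Fix the vertex order 0 < 1 < 2 < 3 < 4 < 5 < 6 < 7 < 8 and write every simplex with vertices in increasing order. Then dim K = 2 and the simplices of K are:

  0-simplices (9): [0], [1], [2], [3], [4], [5], [6], [7], [8]
  1-simplices (27): (27 of them)
  2-simplices (18): [0,1,5], [0,1,8], [0,3,5], [0,3,6], [0,6,7], [0,7,8], [1,2,6], [1,2,8], [1,4,5], [1,4,6], [2,3,5], [2,3,8], [2,5,7], [2,6,7], [3,4,6], [3,4,8], [4,5,7], [4,7,8]

Hence C_0 ≅ Z^9, C_1 ≅ Z^27, C_2 ≅ Z^18.

∂_1: C_1 → C_0 maps an edge to its endpoints' difference, ∂[p,q] = q − p.
The resulting 9×27 matrix has rank 8, and its Smith normal form has invariant factors (1,1,1,1,1,1,1,1).

The boundary map ∂_2: C_2 → C_1 acts by ∂[p,q,r] = [q,r] − [p,r] + [p,q]. For instance
  ∂[4,7,8] = [7,8] − [4,8] + [4,7],
  ∂[1,4,5] = [4,5] − [1,5] + [1,4].
The 27×18 boundary matrix has rank 17 and Smith normal form diag(1,1,1,1,1,1,1,1,1,1,1,1,1,1,1,1,1).

Reading off H_k = ker ∂_k / im ∂_{k+1}:

  H_0: rank C_0 − rank ∂_1 = 9 − 8 = 1, and the invariant factors of ∂_1 are all 1, so H_0 = Z.
  H_1: rank ker ∂_1 − rank ∂_2 = (27 − 8) − 17 = 2, and the invariant factors of ∂_2 are all 1, so H_1 = Z^2.
  H_2: rank ker ∂_2 − rank ∂_3 = (18 − 17) − 0 = 1, and there is no ∂_3, so H_2 = Z.

As a check, the Euler characteristic is 9 − 27 + 18 = 0, which agrees with 1 − 2 + 1 = 0.
(K is a triangulation of the torus T^2.)

H_0 = Z,  H_1 = Z^2,  H_2 = Z.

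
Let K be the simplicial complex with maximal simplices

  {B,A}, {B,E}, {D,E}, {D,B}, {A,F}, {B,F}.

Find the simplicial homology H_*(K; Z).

We work with the vertex ordering A < B < D < E < F. The simplices of K, each written with vertices in increasing order, are:

  0-simplices (5): A, B, D, E, F
  1-simplices (6): AB, AF, BD, BE, BF, DE

so the chain groups are C_0 ≅ Z^5, C_1 ≅ Z^6.

Boundary ∂_1: C_1 → C_0 maps an edge to its endpoints' difference, ∂[p,q] = q − p.
The 5×6 boundary matrix has rank 4 and Smith normal form diag(1,1,1,1).

Now H_k = ker ∂_k / im ∂_{k+1}, so:

  H_0: rank C_0 − rank ∂_1 = 5 − 4 = 1, and the invariant factors of ∂_1 are all 1, so H_0 ≅ Z.
  H_1: rank ker ∂_1 − rank ∂_2 = (6 − 4) − 0 = 2, and there is no ∂_2, so H_1 ≅ Z^2.

H_0 = Z,  H_1 = Z^2.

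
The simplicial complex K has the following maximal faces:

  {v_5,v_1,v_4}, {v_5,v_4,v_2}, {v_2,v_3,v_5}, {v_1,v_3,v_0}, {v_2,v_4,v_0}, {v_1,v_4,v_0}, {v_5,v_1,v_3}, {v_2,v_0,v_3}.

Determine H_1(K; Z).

Take the total order v_0 < v_1 < v_2 < v_3 < v_4 < v_5 on the vertex set. Then K (dimension 2) consists of the simplices:

  0-simplices (6): [v_0], [v_1], [v_2], [v_3], [v_4], [v_5]
  1-simplices (12): [v_0,v_1], [v_0,v_2], [v_0,v_3], [v_0,v_4], [v_1,v_3], [v_1,v_4], [v_1,v_5], [v_2,v_3], [v_2,v_4], [v_2,v_5], [v_3,v_5], [v_4,v_5]
  2-simplices (8): [v_0,v_1,v_3], [v_0,v_1,v_4], [v_0,v_2,v_3], [v_0,v_2,v_4], [v_1,v_3,v_5], [v_1,v_4,v_5], [v_2,v_3,v_5], [v_2,v_4,v_5]

Hence C_0 ≅ Z^6, C_1 ≅ Z^12, C_2 ≅ Z^8.

∂_1: C_1 → C_0 maps an edge to its endpoints' difference, ∂[p,q] = q − p. For instance
  ∂[v_0,v_2] = [v_2] − [v_0].
This gives a 6×12 integer matrix of rank 5; reducing to Smith normal form yields diagonal entries (1,1,1,1,1).

Boundary ∂_2: C_2 → C_1 sends each 2-simplex [p,q,r] to [q,r] − [p,r] + [p,q]. For instance
  ∂[v_2,v_3,v_5] = [v_3,v_5] − [v_2,v_5] + [v_2,v_3],
  ∂[v_1,v_3,v_5] = [v_3,v_5] − [v_1,v_5] + [v_1,v_3].
The resulting 12×8 matrix has rank 7, and its Smith normal form has invariant factors (1,1,1,1,1,1,1).

Now H_k = ker ∂_k / im ∂_{k+1}, so:

  H_1: rank ker ∂_1 − rank ∂_2 = (12 − 5) − 7 = 0, and the invariant factors of ∂_2 are all 1, so H_1 ≅ 0.

H_1 = 0.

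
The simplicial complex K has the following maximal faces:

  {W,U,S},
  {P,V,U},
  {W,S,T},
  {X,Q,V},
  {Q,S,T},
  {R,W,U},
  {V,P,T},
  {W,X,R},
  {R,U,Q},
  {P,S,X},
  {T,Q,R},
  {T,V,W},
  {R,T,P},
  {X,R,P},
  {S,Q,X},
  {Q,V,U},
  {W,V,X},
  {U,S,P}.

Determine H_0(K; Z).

We work with the vertex ordering P < Q < R < S < T < U < V < W < X. The simplices of K, each written with vertices in increasing order, are:

  0-simplices (9): P, Q, R, S, T, U, V, W, X
  1-simplices (27): PR, PS, PT, PU, PV, PX, QR, QS, QT, QU, QV, QX, RT, RU, RW, RX, ST, SU, SW, SX, TV, TW, UV, UW, VW, VX, WX
  2-simplices (18): PRT, PRX, PSU, PSX, PTV, PUV, QRT, QRU, QST, QSX, QUV, QVX, RUW, RWX, STW, SUW, TVW, VWX

so the chain groups are C_0 ≅ Z^9, C_1 ≅ Z^27, C_2 ≅ Z^18.

The boundary map ∂_1: C_1 → C_0 maps an edge to its endpoints' difference, ∂[p,q] = q − p. For instance
  ∂TV = V − T.
The resulting 9×27 matrix has rank 8, and its Smith normal form has invariant factors (1,1,1,1,1,1,1,1).

∂_2: C_2 → C_1 maps a triangle to the signed sum of its edges. For instance
  ∂PSX = SX − PX + PS,
  ∂VWX = WX − VX + VW.
The 27×18 boundary matrix has rank 17 and Smith normal form diag(1,1,1,1,1,1,1,1,1,1,1,1,1,1,1,1,1).

Computing H_k = (kernel of ∂_k) / (image of ∂_{k+1}):

  H_0: rank C_0 − rank ∂_1 = 9 − 8 = 1, and the invariant factors of ∂_1 are all 1, so H_0 = Z.

H_0 ≅ Z.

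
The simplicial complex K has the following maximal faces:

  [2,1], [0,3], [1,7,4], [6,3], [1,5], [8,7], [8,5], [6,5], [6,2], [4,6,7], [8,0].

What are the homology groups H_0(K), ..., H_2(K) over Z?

H_0 ≅ Z,  H_1 ≅ Z^4,  H_2 = 0.

K has 9 vertices, 14 edges, 2 triangles.
rank ∂_0 = 0, rank ∂_1 = 8 ⇒ b_0 = 9 − 0 − 8 = 1; all invariant factors of ∂_1 are 1 so no torsion. So H_0 = Z.
rank ∂_1 = 8, rank ∂_2 = 2 ⇒ b_1 = 14 − 8 − 2 = 4; all invariant factors of ∂_2 are 1 so no torsion. So H_1 = Z^4.
rank ∂_2 = 2, rank ∂_3 = 0 ⇒ b_2 = 2 − 2 − 0 = 0. So H_2 = 0.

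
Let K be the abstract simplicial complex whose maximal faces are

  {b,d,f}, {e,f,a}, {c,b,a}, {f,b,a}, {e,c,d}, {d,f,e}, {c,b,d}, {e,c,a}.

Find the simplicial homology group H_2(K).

H_2 = Z.

We work with the vertex ordering a < b < c < d < e < f. The simplices of K, each written with vertices in increasing order, are:

  0-simplices (6): a, b, c, d, e, f
  1-simplices (12): ab, ac, ae, af, bc, bd, bf, cd, ce, de, df, ef
  2-simplices (8): abc, abf, ace, aef, bcd, bdf, cde, def

Hence C_0 ≅ Z^6, C_1 ≅ Z^12, C_2 ≅ Z^8.

Boundary ∂_1: C_1 → C_0 maps an edge to its endpoints' difference, ∂[p,q] = q − p. For instance
  ∂bd = d − b.
This gives a 6×12 integer matrix of rank 5; reducing to Smith normal form yields diagonal entries (1,1,1,1,1).

Boundary ∂_2: C_2 → C_1 sends each 2-simplex [p,q,r] to [q,r] − [p,r] + [p,q]. For instance
  ∂abf = bf − af + ab,
  ∂bdf = df − bf + bd.
This gives a 12×8 integer matrix of rank 7; reducing to Smith normal form yields diagonal entries (1,1,1,1,1,1,1).

Computing H_k = (kernel of ∂_k) / (image of ∂_{k+1}):

  H_2: rank ker ∂_2 − rank ∂_3 = (8 − 7) − 0 = 1, and there is no ∂_3, so H_2 ≅ Z.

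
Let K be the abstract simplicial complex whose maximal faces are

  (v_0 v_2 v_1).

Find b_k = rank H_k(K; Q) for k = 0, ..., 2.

b_0 = 1, b_1 = 0, b_2 = 0.

Order the vertices as v_0 < v_1 < v_2. Listing each simplex with vertices in this order, K has dimension 2 with simplices:

  0-simplices (3): [v_0], [v_1], [v_2]
  1-simplices (3): [v_0,v_1], [v_0,v_2], [v_1,v_2]
  2-simplices (1): [v_0,v_1,v_2]

Hence C_0 ≅ Z^3, C_1 ≅ Z^3, C_2 ≅ Z^1.

Boundary ∂_1: C_1 → C_0 sends each edge [p,q] (with p < q) to q − p.
The 3×3 boundary matrix has rank 2 and Smith normal form diag(1,1).

∂_2: C_2 → C_1 acts by ∂[p,q,r] = [q,r] − [p,r] + [p,q]. For instance
  ∂[v_0,v_1,v_2] = [v_1,v_2] − [v_0,v_2] + [v_0,v_1].
As a 3×1 matrix over Z this has rank 1, with invariant factors (1).

Now H_k = ker ∂_k / im ∂_{k+1}, so:

  H_0: rank C_0 − rank ∂_1 = 3 − 2 = 1, and the invariant factors of ∂_1 are all 1, so H_0 ≅ Z.
  H_1: rank ker ∂_1 − rank ∂_2 = (3 − 2) − 1 = 0, and the invariant factors of ∂_2 are all 1, so H_1 ≅ 0.
  H_2: rank ker ∂_2 − rank ∂_3 = (1 − 1) − 0 = 0, and there is no ∂_3, so H_2 ≅ 0.

As a check, the Euler characteristic is 3 − 3 + 1 = 1, which agrees with 1 − 0 + 0 = 1.

Hence the Betti numbers are b_0 = 1, b_1 = 0, b_2 = 0.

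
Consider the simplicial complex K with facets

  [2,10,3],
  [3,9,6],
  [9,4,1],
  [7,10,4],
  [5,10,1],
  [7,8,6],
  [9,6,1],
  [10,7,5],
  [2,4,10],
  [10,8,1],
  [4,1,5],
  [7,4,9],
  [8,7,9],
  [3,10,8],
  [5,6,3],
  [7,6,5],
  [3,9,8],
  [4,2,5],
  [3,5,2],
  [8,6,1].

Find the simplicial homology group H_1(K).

K has 10 vertices, 30 edges, 20 triangles.
rank ∂_1 = 9, rank ∂_2 = 20 ⇒ b_1 = 30 − 9 − 20 = 1; ∂_2 has invariant factor(s) [2] giving torsion. So H_1 ≅ Z ⊕ Z/2.

H_1 ≅ Z ⊕ Z/2.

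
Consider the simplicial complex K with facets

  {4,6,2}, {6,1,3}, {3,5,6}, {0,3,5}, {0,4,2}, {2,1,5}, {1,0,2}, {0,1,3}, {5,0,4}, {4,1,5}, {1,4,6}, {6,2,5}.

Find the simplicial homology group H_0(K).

Take the total order 0 < 1 < 2 < 3 < 4 < 5 < 6 on the vertex set. Then K (dimension 2) consists of the simplices:

  0-simplices (7): [0], [1], [2], [3], [4], [5], [6]
  1-simplices (18): [0,1], [0,2], [0,3], [0,4], [0,5], [1,2], [1,3], [1,4], [1,5], [1,6], [2,4], [2,5], [2,6], [3,5], [3,6], [4,5], [4,6], [5,6]
  2-simplices (12): [0,1,2], [0,1,3], [0,2,4], [0,3,5], [0,4,5], [1,2,5], [1,3,6], [1,4,5], [1,4,6], [2,4,6], [2,5,6], [3,5,6]

giving chain groups C_0 ≅ Z^7, C_1 ≅ Z^18, C_2 ≅ Z^12.

∂_1: C_1 → C_0 is given by ∂[p,q] = [q] − [p]. For instance
  ∂[0,3] = [3] − [0].
This gives a 7×18 integer matrix of rank 6; reducing to Smith normal form yields diagonal entries (1,1,1,1,1,1).

Boundary ∂_2: C_2 → C_1 maps a triangle to the signed sum of its edges. For instance
  ∂[1,3,6] = [3,6] − [1,6] + [1,3],
  ∂[0,1,3] = [1,3] − [0,3] + [0,1].
The 18×12 boundary matrix has rank 12 and Smith normal form diag(1,1,1,1,1,1,1,1,1,1,1,2).

From H_k ≅ ker(∂_k) / im(∂_{k+1}) we obtain:

  H_0: rank C_0 − rank ∂_1 = 7 − 6 = 1, and the invariant factors of ∂_1 are all 1, so H_0 ≅ Z.

H_0 = Z.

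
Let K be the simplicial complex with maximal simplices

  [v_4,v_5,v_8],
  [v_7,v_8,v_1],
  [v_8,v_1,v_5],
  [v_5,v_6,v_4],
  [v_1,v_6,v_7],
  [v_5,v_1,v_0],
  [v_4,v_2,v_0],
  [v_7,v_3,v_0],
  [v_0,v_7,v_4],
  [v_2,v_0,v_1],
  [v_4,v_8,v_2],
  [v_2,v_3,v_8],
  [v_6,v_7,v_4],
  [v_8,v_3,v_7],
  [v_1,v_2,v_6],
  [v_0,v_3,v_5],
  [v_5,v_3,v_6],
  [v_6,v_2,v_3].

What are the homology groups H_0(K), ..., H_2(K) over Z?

Take the total order v_0 < v_1 < v_2 < v_3 < v_4 < v_5 < v_6 < v_7 < v_8 on the vertex set. Then K (dimension 2) consists of the simplices:

  0-simplices (9): [v_0], [v_1], [v_2], [v_3], [v_4], [v_5], [v_6], [v_7], [v_8]
  1-simplices (27): (27 of them)
  2-simplices (18): (18 of them)

so the chain groups are C_0 ≅ Z^9, C_1 ≅ Z^27, C_2 ≅ Z^18.

∂_1: C_1 → C_0 maps an edge to its endpoints' difference, ∂[p,q] = q − p. For instance
  ∂[v_1,v_7] = [v_7] − [v_1].
The 9×27 boundary matrix has rank 8 and Smith normal form diag(1,1,1,1,1,1,1,1).

∂_2: C_2 → C_1 sends each 2-simplex [p,q,r] to [q,r] − [p,r] + [p,q]. For instance
  ∂[v_1,v_7,v_8] = [v_7,v_8] − [v_1,v_8] + [v_1,v_7],
  ∂[v_2,v_3,v_6] = [v_3,v_6] − [v_2,v_6] + [v_2,v_3].
The 27×18 boundary matrix has rank 17 and Smith normal form diag(1,1,1,1,1,1,1,1,1,1,1,1,1,1,1,1,1).

From H_k ≅ ker(∂_k) / im(∂_{k+1}) we obtain:

  H_0: rank C_0 − rank ∂_1 = 9 − 8 = 1, and the invariant factors of ∂_1 are all 1, so H_0 = Z.
  H_1: rank ker ∂_1 − rank ∂_2 = (27 − 8) − 17 = 2, and the invariant factors of ∂_2 are all 1, so H_1 = Z^2.
  H_2: rank ker ∂_2 − rank ∂_3 = (18 − 17) − 0 = 1, and there is no ∂_3, so H_2 = Z.

As a check, the Euler characteristic is 9 − 27 + 18 = 0, which agrees with 1 − 2 + 1 = 0.

H_0 ≅ Z,  H_1 ≅ Z^2,  H_2 ≅ Z.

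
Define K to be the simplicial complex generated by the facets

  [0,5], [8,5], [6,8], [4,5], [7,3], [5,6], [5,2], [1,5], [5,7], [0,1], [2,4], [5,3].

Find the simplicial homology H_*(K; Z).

Fix the vertex order 0 < 1 < 2 < 3 < 4 < 5 < 6 < 7 < 8 and write every simplex with vertices in increasing order. Then dim K = 1 and the simplices of K are:

  0-simplices (9): [0], [1], [2], [3], [4], [5], [6], [7], [8]
  1-simplices (12): [0,1], [0,5], [1,5], [2,4], [2,5], [3,5], [3,7], [4,5], [5,6], [5,7], [5,8], [6,8]

Hence C_0 ≅ Z^9, C_1 ≅ Z^12.

The boundary map ∂_1: C_1 → C_0 is given by ∂[p,q] = [q] − [p]. For instance
  ∂[1,5] = [5] − [1].
The 9×12 boundary matrix has rank 8 and Smith normal form diag(1,1,1,1,1,1,1,1).

Now H_k = ker ∂_k / im ∂_{k+1}, so:

  H_0: rank C_0 − rank ∂_1 = 9 − 8 = 1, and the invariant factors of ∂_1 are all 1, so H_0 = Z.
  H_1: rank ker ∂_1 − rank ∂_2 = (12 − 8) − 0 = 4, and there is no ∂_2, so H_1 = Z^4.

(K is a triangulation of a wedge of 4 circles.)

H_0 = Z,  H_1 = Z^4.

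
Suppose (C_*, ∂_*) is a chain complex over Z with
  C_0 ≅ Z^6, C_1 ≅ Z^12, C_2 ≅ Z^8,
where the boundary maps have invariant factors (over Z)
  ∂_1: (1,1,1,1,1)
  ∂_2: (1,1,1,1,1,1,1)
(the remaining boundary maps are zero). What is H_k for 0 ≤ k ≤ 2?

H_0 = Z,  H_1 = 0,  H_2 = Z.

H_0: b_0 = 6 − 0 − 5 = 1; torsion from ∂_1 factors > 1: none. So H_0 = Z.
H_1: b_1 = 12 − 5 − 7 = 0; torsion from ∂_2 factors > 1: none. So H_1 = 0.
H_2: b_2 = 8 − 7 − 0 = 1; torsion from ∂_3 factors > 1: none. So H_2 = Z.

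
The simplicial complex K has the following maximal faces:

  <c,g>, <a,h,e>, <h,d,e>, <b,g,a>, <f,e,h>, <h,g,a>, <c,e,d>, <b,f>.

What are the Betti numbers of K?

Fix the vertex order a < b < c < d < e < f < g < h and write every simplex with vertices in increasing order. Then dim K = 2 and the simplices of K are:

  0-simplices (8): a, b, c, d, e, f, g, h
  1-simplices (15): ab, ae, ag, ah, bf, bg, cd, ce, cg, de, dh, ef, eh, fh, gh
  2-simplices (6): abg, aeh, agh, cde, deh, efh

giving chain groups C_0 ≅ Z^8, C_1 ≅ Z^15, C_2 ≅ Z^6.

The boundary map ∂_1: C_1 → C_0 sends each edge [p,q] (with p < q) to q − p.
This gives a 8×15 integer matrix of rank 7; reducing to Smith normal form yields diagonal entries (1,1,1,1,1,1,1).

Boundary ∂_2: C_2 → C_1 maps a triangle to the signed sum of its edges. For instance
  ∂deh = eh − dh + de,
  ∂cde = de − ce + cd.
As a 15×6 matrix over Z this has rank 6, with invariant factors (1,1,1,1,1,1).

Now H_k = ker ∂_k / im ∂_{k+1}, so:

  H_0: rank C_0 − rank ∂_1 = 8 − 7 = 1, and the invariant factors of ∂_1 are all 1, so H_0 = Z.
  H_1: rank ker ∂_1 − rank ∂_2 = (15 − 7) − 6 = 2, and the invariant factors of ∂_2 are all 1, so H_1 = Z^2.
  H_2: rank ker ∂_2 − rank ∂_3 = (6 − 6) − 0 = 0, and there is no ∂_3, so H_2 = 0.

As a check, the Euler characteristic is 8 − 15 + 6 = -1, which agrees with 1 − 2 + 0 = -1.

Hence the Betti numbers are b_0 = 1, b_1 = 2, b_2 = 0.

b_0 = 1, b_1 = 2, b_2 = 0.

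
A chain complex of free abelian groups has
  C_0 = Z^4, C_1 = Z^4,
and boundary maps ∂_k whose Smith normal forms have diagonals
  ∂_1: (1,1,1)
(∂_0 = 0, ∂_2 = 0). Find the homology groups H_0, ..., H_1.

H_0 ≅ Z,  H_1 ≅ Z.

H_0: b_0 = 4 − 0 − 3 = 1; torsion from ∂_1 factors > 1: none. So H_0 ≅ Z.
H_1: b_1 = 4 − 3 − 0 = 1; torsion from ∂_2 factors > 1: none. So H_1 ≅ Z.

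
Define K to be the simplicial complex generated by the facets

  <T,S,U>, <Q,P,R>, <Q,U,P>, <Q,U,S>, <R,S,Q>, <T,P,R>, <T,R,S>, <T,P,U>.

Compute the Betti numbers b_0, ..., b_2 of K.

b_0 = 1, b_1 = 0, b_2 = 1.

Fix the vertex order P < Q < R < S < T < U and write every simplex with vertices in increasing order. Then dim K = 2 and the simplices of K are:

  0-simplices (6): P, Q, R, S, T, U
  1-simplices (12): PQ, PR, PT, PU, QR, QS, QU, RS, RT, ST, SU, TU
  2-simplices (8): PQR, PQU, PRT, PTU, QRS, QSU, RST, STU

giving chain groups C_0 ≅ Z^6, C_1 ≅ Z^12, C_2 ≅ Z^8.

The boundary map ∂_1: C_1 → C_0 maps an edge to its endpoints' difference, ∂[p,q] = q − p.
This gives a 6×12 integer matrix of rank 5; reducing to Smith normal form yields diagonal entries (1,1,1,1,1).

The boundary map ∂_2: C_2 → C_1 sends each 2-simplex [p,q,r] to [q,r] − [p,r] + [p,q]. For instance
  ∂STU = TU − SU + ST,
  ∂PRT = RT − PT + PR.
As a 12×8 matrix over Z this has rank 7, with invariant factors (1,1,1,1,1,1,1).

From H_k ≅ ker(∂_k) / im(∂_{k+1}) we obtain:

  H_0: rank C_0 − rank ∂_1 = 6 − 5 = 1, and the invariant factors of ∂_1 are all 1, so H_0 = Z.
  H_1: rank ker ∂_1 − rank ∂_2 = (12 − 5) − 7 = 0, and the invariant factors of ∂_2 are all 1, so H_1 = 0.
  H_2: rank ker ∂_2 − rank ∂_3 = (8 − 7) − 0 = 1, and there is no ∂_3, so H_2 = Z.

As a check, the Euler characteristic is 6 − 12 + 8 = 2, which agrees with 1 − 0 + 1 = 2.
(K is a triangulation of the 2-sphere S^2.)

Hence the Betti numbers are b_0 = 1, b_1 = 0, b_2 = 1.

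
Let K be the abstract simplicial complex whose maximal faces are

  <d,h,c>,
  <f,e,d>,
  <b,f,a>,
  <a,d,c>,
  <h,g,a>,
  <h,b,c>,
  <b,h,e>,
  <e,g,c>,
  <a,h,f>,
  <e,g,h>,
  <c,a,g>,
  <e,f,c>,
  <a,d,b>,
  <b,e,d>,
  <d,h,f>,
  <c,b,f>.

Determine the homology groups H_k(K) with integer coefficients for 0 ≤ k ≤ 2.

Take the total order a < b < c < d < e < f < g < h on the vertex set. Then K (dimension 2) consists of the simplices:

  0-simplices (8): a, b, c, d, e, f, g, h
  1-simplices (24): ab, ac, ad, af, ag, ah, bc, bd, be, bf, bh, cd, ce, cf, cg, ch, de, df, dh, ef, eg, eh, fh, gh
  2-simplices (16): abd, abf, acd, acg, afh, agh, bcf, bch, bde, beh, cdh, cef, ceg, def, dfh, egh

giving chain groups C_0 ≅ Z^8, C_1 ≅ Z^24, C_2 ≅ Z^16.

Boundary ∂_1: C_1 → C_0 maps an edge to its endpoints' difference, ∂[p,q] = q − p.
As a 8×24 matrix over Z this has rank 7, with invariant factors (1,1,1,1,1,1,1).

Boundary ∂_2: C_2 → C_1 maps a triangle to the signed sum of its edges. For instance
  ∂ceg = eg − cg + ce,
  ∂bde = de − be + bd.
The resulting 24×16 matrix has rank 15, and its Smith normal form has invariant factors (1,1,1,1,1,1,1,1,1,1,1,1,1,1,1).

Reading off H_k = ker ∂_k / im ∂_{k+1}:

  H_0: rank C_0 − rank ∂_1 = 8 − 7 = 1, and the invariant factors of ∂_1 are all 1, so H_0 = Z.
  H_1: rank ker ∂_1 − rank ∂_2 = (24 − 7) − 15 = 2, and the invariant factors of ∂_2 are all 1, so H_1 = Z^2.
  H_2: rank ker ∂_2 − rank ∂_3 = (16 − 15) − 0 = 1, and there is no ∂_3, so H_2 = Z.

(K is a triangulation of the torus T^2.)

H_0 = Z,  H_1 = Z^2,  H_2 = Z.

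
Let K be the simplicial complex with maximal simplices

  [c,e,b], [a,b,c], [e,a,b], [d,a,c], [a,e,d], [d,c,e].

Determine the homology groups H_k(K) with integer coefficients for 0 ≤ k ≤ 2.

H_0 ≅ Z,  H_1 = 0,  H_2 ≅ Z.

We work with the vertex ordering a < b < c < d < e. The simplices of K, each written with vertices in increasing order, are:

  0-simplices (5): a, b, c, d, e
  1-simplices (9): ab, ac, ad, ae, bc, be, cd, ce, de
  2-simplices (6): abc, abe, acd, ade, bce, cde

Hence C_0 ≅ Z^5, C_1 ≅ Z^9, C_2 ≅ Z^6.

The boundary map ∂_1: C_1 → C_0 is given by ∂[p,q] = [q] − [p].
As a 5×9 matrix over Z this has rank 4, with invariant factors (1,1,1,1).

∂_2: C_2 → C_1 acts by ∂[p,q,r] = [q,r] − [p,r] + [p,q]. For instance
  ∂ade = de − ae + ad,
  ∂cde = de − ce + cd.
As a 9×6 matrix over Z this has rank 5, with invariant factors (1,1,1,1,1).

From H_k ≅ ker(∂_k) / im(∂_{k+1}) we obtain:

  H_0: rank C_0 − rank ∂_1 = 5 − 4 = 1, and the invariant factors of ∂_1 are all 1, so H_0 ≅ Z.
  H_1: rank ker ∂_1 − rank ∂_2 = (9 − 4) − 5 = 0, and the invariant factors of ∂_2 are all 1, so H_1 ≅ 0.
  H_2: rank ker ∂_2 − rank ∂_3 = (6 − 5) − 0 = 1, and there is no ∂_3, so H_2 ≅ Z.

(K is a triangulation of the 2-sphere S^2.)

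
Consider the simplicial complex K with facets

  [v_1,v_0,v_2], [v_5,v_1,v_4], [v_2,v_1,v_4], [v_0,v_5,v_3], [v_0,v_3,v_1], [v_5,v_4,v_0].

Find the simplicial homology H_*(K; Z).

H_0 ≅ Z,  H_1 ≅ Z,  H_2 = 0.

We work with the vertex ordering v_0 < v_1 < v_2 < v_3 < v_4 < v_5. The simplices of K, each written with vertices in increasing order, are:

  0-simplices (6): [v_0], [v_1], [v_2], [v_3], [v_4], [v_5]
  1-simplices (12): [v_0,v_1], [v_0,v_2], [v_0,v_3], [v_0,v_4], [v_0,v_5], [v_1,v_2], [v_1,v_3], [v_1,v_4], [v_1,v_5], [v_2,v_4], [v_3,v_5], [v_4,v_5]
  2-simplices (6): [v_0,v_1,v_2], [v_0,v_1,v_3], [v_0,v_3,v_5], [v_0,v_4,v_5], [v_1,v_2,v_4], [v_1,v_4,v_5]

Hence C_0 ≅ Z^6, C_1 ≅ Z^12, C_2 ≅ Z^6.

The boundary map ∂_1: C_1 → C_0 sends each edge [p,q] (with p < q) to q − p. For instance
  ∂[v_2,v_4] = [v_4] − [v_2].
As a 6×12 matrix over Z this has rank 5, with invariant factors (1,1,1,1,1).

∂_2: C_2 → C_1 maps a triangle to the signed sum of its edges. For instance
  ∂[v_1,v_2,v_4] = [v_2,v_4] − [v_1,v_4] + [v_1,v_2],
  ∂[v_0,v_4,v_5] = [v_4,v_5] − [v_0,v_5] + [v_0,v_4].
The 12×6 boundary matrix has rank 6 and Smith normal form diag(1,1,1,1,1,1).

Computing H_k = (kernel of ∂_k) / (image of ∂_{k+1}):

  H_0: rank C_0 − rank ∂_1 = 6 − 5 = 1, and the invariant factors of ∂_1 are all 1, so H_0 = Z.
  H_1: rank ker ∂_1 − rank ∂_2 = (12 − 5) − 6 = 1, and the invariant factors of ∂_2 are all 1, so H_1 = Z.
  H_2: rank ker ∂_2 − rank ∂_3 = (6 − 6) − 0 = 0, and there is no ∂_3, so H_2 = 0.

(K is a triangulation of the cylinder S^1 x I.)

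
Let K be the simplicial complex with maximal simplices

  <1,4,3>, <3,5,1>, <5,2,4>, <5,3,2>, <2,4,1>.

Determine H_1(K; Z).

H_1 ≅ Z.

Take the total order 1 < 2 < 3 < 4 < 5 on the vertex set. Then K (dimension 2) consists of the simplices:

  0-simplices (5): [1], [2], [3], [4], [5]
  1-simplices (10): [1,2], [1,3], [1,4], [1,5], [2,3], [2,4], [2,5], [3,4], [3,5], [4,5]
  2-simplices (5): [1,2,4], [1,3,4], [1,3,5], [2,3,5], [2,4,5]

Hence C_0 ≅ Z^5, C_1 ≅ Z^10, C_2 ≅ Z^5.

The boundary map ∂_1: C_1 → C_0 is given by ∂[p,q] = [q] − [p].
The resulting 5×10 matrix has rank 4, and its Smith normal form has invariant factors (1,1,1,1).

The boundary map ∂_2: C_2 → C_1 maps a triangle to the signed sum of its edges. For instance
  ∂[1,2,4] = [2,4] − [1,4] + [1,2],
  ∂[2,4,5] = [4,5] − [2,5] + [2,4].
The resulting 10×5 matrix has rank 5, and its Smith normal form has invariant factors (1,1,1,1,1).

Now H_k = ker ∂_k / im ∂_{k+1}, so:

  H_1: rank ker ∂_1 − rank ∂_2 = (10 − 4) − 5 = 1, and the invariant factors of ∂_2 are all 1, so H_1 ≅ Z.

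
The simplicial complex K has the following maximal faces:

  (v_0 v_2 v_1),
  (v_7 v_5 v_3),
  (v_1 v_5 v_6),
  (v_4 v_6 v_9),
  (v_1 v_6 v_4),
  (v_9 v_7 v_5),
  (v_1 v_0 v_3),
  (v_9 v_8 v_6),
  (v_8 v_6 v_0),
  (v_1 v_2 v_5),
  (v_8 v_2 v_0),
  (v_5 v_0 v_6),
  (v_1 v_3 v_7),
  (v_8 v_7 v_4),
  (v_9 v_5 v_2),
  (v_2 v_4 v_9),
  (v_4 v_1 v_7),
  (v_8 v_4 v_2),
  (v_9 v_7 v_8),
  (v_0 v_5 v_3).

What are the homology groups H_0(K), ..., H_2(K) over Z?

Order the vertices as v_0 < v_1 < v_2 < v_3 < v_4 < v_5 < v_6 < v_7 < v_8 < v_9. Listing each simplex with vertices in this order, K has dimension 2 with simplices:

  0-simplices (10): [v_0], [v_1], [v_2], [v_3], [v_4], [v_5], [v_6], [v_7], [v_8], [v_9]
  1-simplices (30): (30 of them)
  2-simplices (20): (20 of them)

so the chain groups are C_0 ≅ Z^10, C_1 ≅ Z^30, C_2 ≅ Z^20.

The boundary map ∂_1: C_1 → C_0 sends each edge [p,q] (with p < q) to q − p. For instance
  ∂[v_1,v_6] = [v_6] − [v_1].
This gives a 10×30 integer matrix of rank 9; reducing to Smith normal form yields diagonal entries (1,1,1,1,1,1,1,1,1).

The boundary map ∂_2: C_2 → C_1 acts by ∂[p,q,r] = [q,r] − [p,r] + [p,q]. For instance
  ∂[v_0,v_3,v_5] = [v_3,v_5] − [v_0,v_5] + [v_0,v_3],
  ∂[v_2,v_4,v_9] = [v_4,v_9] − [v_2,v_9] + [v_2,v_4].
This gives a 30×20 integer matrix of rank 20; reducing to Smith normal form yields diagonal entries (1,1,1,1,1,1,1,1,1,1,1,1,1,1,1,1,1,1,1,2).

From H_k ≅ ker(∂_k) / im(∂_{k+1}) we obtain:

  H_0: rank C_0 − rank ∂_1 = 10 − 9 = 1, and the invariant factors of ∂_1 are all 1, so H_0 ≅ Z.
  H_1: rank ker ∂_1 − rank ∂_2 = (30 − 9) − 20 = 1, and ∂_2 has invariant factor 2 > 1, so H_1 ≅ Z × Z/2.
  H_2: rank ker ∂_2 − rank ∂_3 = (20 − 20) − 0 = 0, and there is no ∂_3, so H_2 ≅ 0.

As a check, the Euler characteristic is 10 − 30 + 20 = 0, which agrees with 1 − 1 + 0 = 0.
(K is a triangulation of the Klein bottle.)

H_0 ≅ Z,  H_1 ≅ Z × Z/2,  H_2 = 0.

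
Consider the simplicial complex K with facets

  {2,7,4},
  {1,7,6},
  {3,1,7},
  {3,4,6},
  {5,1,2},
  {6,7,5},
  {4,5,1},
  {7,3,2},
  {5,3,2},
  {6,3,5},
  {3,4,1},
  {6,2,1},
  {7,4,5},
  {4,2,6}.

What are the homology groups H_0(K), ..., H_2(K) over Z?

Take the total order 1 < 2 < 3 < 4 < 5 < 6 < 7 on the vertex set. Then K (dimension 2) consists of the simplices:

  0-simplices (7): [1], [2], [3], [4], [5], [6], [7]
  1-simplices (21): [1,2], [1,3], [1,4], [1,5], [1,6], [1,7], [2,3], [2,4], [2,5], [2,6], [2,7], [3,4], [3,5], [3,6], [3,7], [4,5], [4,6], [4,7], [5,6], [5,7], [6,7]
  2-simplices (14): [1,2,5], [1,2,6], [1,3,4], [1,3,7], [1,4,5], [1,6,7], [2,3,5], [2,3,7], [2,4,6], [2,4,7], [3,4,6], [3,5,6], [4,5,7], [5,6,7]

giving chain groups C_0 ≅ Z^7, C_1 ≅ Z^21, C_2 ≅ Z^14.

The boundary map ∂_1: C_1 → C_0 sends each edge [p,q] (with p < q) to q − p.
The resulting 7×21 matrix has rank 6, and its Smith normal form has invariant factors (1,1,1,1,1,1).

The boundary map ∂_2: C_2 → C_1 maps a triangle to the signed sum of its edges. For instance
  ∂[1,4,5] = [4,5] − [1,5] + [1,4],
  ∂[1,2,5] = [2,5] − [1,5] + [1,2].
As a 21×14 matrix over Z this has rank 13, with invariant factors (1,1,1,1,1,1,1,1,1,1,1,1,1).

From H_k ≅ ker(∂_k) / im(∂_{k+1}) we obtain:

  H_0: rank C_0 − rank ∂_1 = 7 − 6 = 1, and the invariant factors of ∂_1 are all 1, so H_0 ≅ Z.
  H_1: rank ker ∂_1 − rank ∂_2 = (21 − 6) − 13 = 2, and the invariant factors of ∂_2 are all 1, so H_1 ≅ Z^2.
  H_2: rank ker ∂_2 − rank ∂_3 = (14 − 13) − 0 = 1, and there is no ∂_3, so H_2 ≅ Z.

(K is a triangulation of the torus T^2.)

H_0 = Z,  H_1 = Z^2,  H_2 = Z.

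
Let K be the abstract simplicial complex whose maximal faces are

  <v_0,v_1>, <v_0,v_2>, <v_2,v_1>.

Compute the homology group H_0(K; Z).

We work with the vertex ordering v_0 < v_1 < v_2. The simplices of K, each written with vertices in increasing order, are:

  0-simplices (3): [v_0], [v_1], [v_2]
  1-simplices (3): [v_0,v_1], [v_0,v_2], [v_1,v_2]

giving chain groups C_0 ≅ Z^3, C_1 ≅ Z^3.

Boundary ∂_1: C_1 → C_0 is given by ∂[p,q] = [q] − [p]. For instance
  ∂[v_1,v_2] = [v_2] − [v_1].
The 3×3 boundary matrix has rank 2 and Smith normal form diag(1,1).

From H_k ≅ ker(∂_k) / im(∂_{k+1}) we obtain:

  H_0: rank C_0 − rank ∂_1 = 3 − 2 = 1, and the invariant factors of ∂_1 are all 1, so H_0 ≅ Z.

H_0 ≅ Z.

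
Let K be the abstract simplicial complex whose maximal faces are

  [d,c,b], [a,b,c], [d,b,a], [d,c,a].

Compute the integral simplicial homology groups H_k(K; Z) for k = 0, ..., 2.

H_0 ≅ Z,  H_1 = 0,  H_2 ≅ Z.

Order the vertices as a < b < c < d. Listing each simplex with vertices in this order, K has dimension 2 with simplices:

  0-simplices (4): a, b, c, d
  1-simplices (6): ab, ac, ad, bc, bd, cd
  2-simplices (4): abc, abd, acd, bcd

giving chain groups C_0 ≅ Z^4, C_1 ≅ Z^6, C_2 ≅ Z^4.

∂_1: C_1 → C_0 is given by ∂[p,q] = [q] − [p]. For instance
  ∂ad = d − a.
As a 4×6 matrix over Z this has rank 3, with invariant factors (1,1,1).

∂_2: C_2 → C_1 sends each 2-simplex [p,q,r] to [q,r] − [p,r] + [p,q]. For instance
  ∂abc = bc − ac + ab,
  ∂bcd = cd − bd + bc.
This gives a 6×4 integer matrix of rank 3; reducing to Smith normal form yields diagonal entries (1,1,1).

Reading off H_k = ker ∂_k / im ∂_{k+1}:

  H_0: rank C_0 − rank ∂_1 = 4 − 3 = 1, and the invariant factors of ∂_1 are all 1, so H_0 ≅ Z.
  H_1: rank ker ∂_1 − rank ∂_2 = (6 − 3) − 3 = 0, and the invariant factors of ∂_2 are all 1, so H_1 ≅ 0.
  H_2: rank ker ∂_2 − rank ∂_3 = (4 − 3) − 0 = 1, and there is no ∂_3, so H_2 ≅ Z.

As a check, the Euler characteristic is 4 − 6 + 4 = 2, which agrees with 1 − 0 + 1 = 2.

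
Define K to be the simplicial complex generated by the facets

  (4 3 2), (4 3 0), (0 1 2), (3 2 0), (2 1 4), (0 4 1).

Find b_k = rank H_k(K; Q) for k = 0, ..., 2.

b_0 = 1, b_1 = 0, b_2 = 1.

Take the total order 0 < 1 < 2 < 3 < 4 on the vertex set. Then K (dimension 2) consists of the simplices:

  0-simplices (5): [0], [1], [2], [3], [4]
  1-simplices (9): [0,1], [0,2], [0,3], [0,4], [1,2], [1,4], [2,3], [2,4], [3,4]
  2-simplices (6): [0,1,2], [0,1,4], [0,2,3], [0,3,4], [1,2,4], [2,3,4]

Hence C_0 ≅ Z^5, C_1 ≅ Z^9, C_2 ≅ Z^6.

∂_1: C_1 → C_0 maps an edge to its endpoints' difference, ∂[p,q] = q − p. For instance
  ∂[1,4] = [4] − [1].
As a 5×9 matrix over Z this has rank 4, with invariant factors (1,1,1,1).

The boundary map ∂_2: C_2 → C_1 acts by ∂[p,q,r] = [q,r] − [p,r] + [p,q]. For instance
  ∂[0,1,4] = [1,4] − [0,4] + [0,1],
  ∂[0,2,3] = [2,3] − [0,3] + [0,2].
As a 9×6 matrix over Z this has rank 5, with invariant factors (1,1,1,1,1).

Reading off H_k = ker ∂_k / im ∂_{k+1}:

  H_0: rank C_0 − rank ∂_1 = 5 − 4 = 1, and the invariant factors of ∂_1 are all 1, so H_0 = Z.
  H_1: rank ker ∂_1 − rank ∂_2 = (9 − 4) − 5 = 0, and the invariant factors of ∂_2 are all 1, so H_1 = 0.
  H_2: rank ker ∂_2 − rank ∂_3 = (6 − 5) − 0 = 1, and there is no ∂_3, so H_2 = Z.

As a check, the Euler characteristic is 5 − 9 + 6 = 2, which agrees with 1 − 0 + 1 = 2.

Hence the Betti numbers are b_0 = 1, b_1 = 0, b_2 = 1.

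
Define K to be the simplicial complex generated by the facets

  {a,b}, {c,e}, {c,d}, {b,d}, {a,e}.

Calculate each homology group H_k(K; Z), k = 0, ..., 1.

Take the total order a < b < c < d < e on the vertex set. Then K (dimension 1) consists of the simplices:

  0-simplices (5): a, b, c, d, e
  1-simplices (5): ab, ae, bd, cd, ce

giving chain groups C_0 ≅ Z^5, C_1 ≅ Z^5.

The boundary map ∂_1: C_1 → C_0 is given by ∂[p,q] = [q] − [p].
This gives a 5×5 integer matrix of rank 4; reducing to Smith normal form yields diagonal entries (1,1,1,1).

Now H_k = ker ∂_k / im ∂_{k+1}, so:

  H_0: rank C_0 − rank ∂_1 = 5 − 4 = 1, and the invariant factors of ∂_1 are all 1, so H_0 = Z.
  H_1: rank ker ∂_1 − rank ∂_2 = (5 − 4) − 0 = 1, and there is no ∂_2, so H_1 = Z.

H_0 ≅ Z,  H_1 ≅ Z.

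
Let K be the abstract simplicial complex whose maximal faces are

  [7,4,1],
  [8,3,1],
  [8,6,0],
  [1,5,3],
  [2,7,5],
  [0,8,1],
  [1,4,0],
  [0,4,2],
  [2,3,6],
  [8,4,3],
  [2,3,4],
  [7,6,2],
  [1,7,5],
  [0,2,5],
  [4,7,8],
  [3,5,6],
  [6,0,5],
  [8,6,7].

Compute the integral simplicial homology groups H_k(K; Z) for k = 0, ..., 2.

Take the total order 0 < 1 < 2 < 3 < 4 < 5 < 6 < 7 < 8 on the vertex set. Then K (dimension 2) consists of the simplices:

  0-simplices (9): [0], [1], [2], [3], [4], [5], [6], [7], [8]
  1-simplices (27): (27 of them)
  2-simplices (18): [0,1,4], [0,1,8], [0,2,4], [0,2,5], [0,5,6], [0,6,8], [1,3,5], [1,3,8], [1,4,7], [1,5,7], [2,3,4], [2,3,6], [2,5,7], [2,6,7], [3,4,8], [3,5,6], [4,7,8], [6,7,8]

so the chain groups are C_0 ≅ Z^9, C_1 ≅ Z^27, C_2 ≅ Z^18.

The boundary map ∂_1: C_1 → C_0 is given by ∂[p,q] = [q] − [p]. For instance
  ∂[5,7] = [7] − [5].
The 9×27 boundary matrix has rank 8 and Smith normal form diag(1,1,1,1,1,1,1,1).

∂_2: C_2 → C_1 acts by ∂[p,q,r] = [q,r] − [p,r] + [p,q]. For instance
  ∂[0,2,5] = [2,5] − [0,5] + [0,2],
  ∂[6,7,8] = [7,8] − [6,8] + [6,7].
The resulting 27×18 matrix has rank 18, and its Smith normal form has invariant factors (1,1,1,1,1,1,1,1,1,1,1,1,1,1,1,1,1,2).

Computing H_k = (kernel of ∂_k) / (image of ∂_{k+1}):

  H_0: rank C_0 − rank ∂_1 = 9 − 8 = 1, and the invariant factors of ∂_1 are all 1, so H_0 = Z.
  H_1: rank ker ∂_1 − rank ∂_2 = (27 − 8) − 18 = 1, and ∂_2 has invariant factor 2 > 1, so H_1 = Z ⊕ Z/2.
  H_2: rank ker ∂_2 − rank ∂_3 = (18 − 18) − 0 = 0, and there is no ∂_3, so H_2 = 0.

As a check, the Euler characteristic is 9 − 27 + 18 = 0, which agrees with 1 − 1 + 0 = 0.

H_0 = Z,  H_1 = Z ⊕ Z/2,  H_2 = 0.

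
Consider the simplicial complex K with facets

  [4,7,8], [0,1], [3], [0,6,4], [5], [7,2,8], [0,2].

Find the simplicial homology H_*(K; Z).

H_0 = Z^3,  H_1 = Z,  H_2 = 0.

We work with the vertex ordering 0 < 1 < 2 < 3 < 4 < 5 < 6 < 7 < 8. The simplices of K, each written with vertices in increasing order, are:

  0-simplices (9): [0], [1], [2], [3], [4], [5], [6], [7], [8]
  1-simplices (10): [0,1], [0,2], [0,4], [0,6], [2,7], [2,8], [4,6], [4,7], [4,8], [7,8]
  2-simplices (3): [0,4,6], [2,7,8], [4,7,8]

so the chain groups are C_0 ≅ Z^9, C_1 ≅ Z^10, C_2 ≅ Z^3.

Boundary ∂_1: C_1 → C_0 maps an edge to its endpoints' difference, ∂[p,q] = q − p. For instance
  ∂[4,6] = [6] − [4].
The 9×10 boundary matrix has rank 6 and Smith normal form diag(1,1,1,1,1,1).

The boundary map ∂_2: C_2 → C_1 acts by ∂[p,q,r] = [q,r] − [p,r] + [p,q]. For instance
  ∂[0,4,6] = [4,6] − [0,6] + [0,4],
  ∂[2,7,8] = [7,8] − [2,8] + [2,7].
The 10×3 boundary matrix has rank 3 and Smith normal form diag(1,1,1).

Now H_k = ker ∂_k / im ∂_{k+1}, so:

  H_0: rank C_0 − rank ∂_1 = 9 − 6 = 3, and the invariant factors of ∂_1 are all 1, so H_0 = Z^3.
  H_1: rank ker ∂_1 − rank ∂_2 = (10 − 6) − 3 = 1, and the invariant factors of ∂_2 are all 1, so H_1 = Z.
  H_2: rank ker ∂_2 − rank ∂_3 = (3 − 3) − 0 = 0, and there is no ∂_3, so H_2 = 0.

As a check, the Euler characteristic is 9 − 10 + 3 = 2, which agrees with 3 − 1 + 0 = 2.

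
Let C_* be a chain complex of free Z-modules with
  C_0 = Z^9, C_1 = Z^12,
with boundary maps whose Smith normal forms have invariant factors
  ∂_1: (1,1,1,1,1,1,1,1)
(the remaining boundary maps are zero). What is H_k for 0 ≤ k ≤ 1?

H_0: b_0 = 9 − 0 − 8 = 1; torsion from ∂_1 factors > 1: none. So H_0 = Z.
H_1: b_1 = 12 − 8 − 0 = 4; torsion from ∂_2 factors > 1: none. So H_1 = Z^4.

H_0 = Z,  H_1 = Z^4.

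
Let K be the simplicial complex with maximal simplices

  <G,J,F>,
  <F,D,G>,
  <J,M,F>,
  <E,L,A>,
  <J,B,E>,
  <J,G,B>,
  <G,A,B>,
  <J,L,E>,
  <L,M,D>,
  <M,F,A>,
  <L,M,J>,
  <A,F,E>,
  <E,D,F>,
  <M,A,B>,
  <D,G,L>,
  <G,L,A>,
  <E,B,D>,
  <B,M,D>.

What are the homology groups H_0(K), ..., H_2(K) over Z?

H_0 ≅ Z,  H_1 ≅ Z^2,  H_2 ≅ Z.

Take the total order A < B < D < E < F < G < J < L < M on the vertex set. Then K (dimension 2) consists of the simplices:

  0-simplices (9): A, B, D, E, F, G, J, L, M
  1-simplices (27): AB, AE, AF, AG, AL, AM, BD, BE, BG, BJ, BM, DE, DF, DG, DL, DM, EF, EJ, EL, FG, FJ, FM, GJ, GL, JL, JM, LM
  2-simplices (18): ABG, ABM, AEF, AEL, AFM, AGL, BDE, BDM, BEJ, BGJ, DEF, DFG, DGL, DLM, EJL, FGJ, FJM, JLM

so the chain groups are C_0 ≅ Z^9, C_1 ≅ Z^27, C_2 ≅ Z^18.

Boundary ∂_1: C_1 → C_0 is given by ∂[p,q] = [q] − [p]. For instance
  ∂BJ = J − B.
The resulting 9×27 matrix has rank 8, and its Smith normal form has invariant factors (1,1,1,1,1,1,1,1).

Boundary ∂_2: C_2 → C_1 maps a triangle to the signed sum of its edges. For instance
  ∂BDM = DM − BM + BD,
  ∂ABM = BM − AM + AB.
The resulting 27×18 matrix has rank 17, and its Smith normal form has invariant factors (1,1,1,1,1,1,1,1,1,1,1,1,1,1,1,1,1).

Now H_k = ker ∂_k / im ∂_{k+1}, so:

  H_0: rank C_0 − rank ∂_1 = 9 − 8 = 1, and the invariant factors of ∂_1 are all 1, so H_0 = Z.
  H_1: rank ker ∂_1 − rank ∂_2 = (27 − 8) − 17 = 2, and the invariant factors of ∂_2 are all 1, so H_1 = Z^2.
  H_2: rank ker ∂_2 − rank ∂_3 = (18 − 17) − 0 = 1, and there is no ∂_3, so H_2 = Z.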